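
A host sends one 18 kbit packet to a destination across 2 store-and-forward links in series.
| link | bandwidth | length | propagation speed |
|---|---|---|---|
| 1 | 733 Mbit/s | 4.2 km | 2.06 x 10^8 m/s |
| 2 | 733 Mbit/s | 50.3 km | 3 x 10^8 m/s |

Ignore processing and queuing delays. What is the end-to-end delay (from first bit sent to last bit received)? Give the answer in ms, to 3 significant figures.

0.237 ms

L = 18000 bits.
Transmission delay per hop = L/R = 18000/733000000 = 0.0245566 ms; 2 hops → 0.0491132 ms.
Propagation delays (d/s per hop): 0.0203883, 0.167667 ms; sum = 0.188055 ms.
End-to-end = 0.237 ms.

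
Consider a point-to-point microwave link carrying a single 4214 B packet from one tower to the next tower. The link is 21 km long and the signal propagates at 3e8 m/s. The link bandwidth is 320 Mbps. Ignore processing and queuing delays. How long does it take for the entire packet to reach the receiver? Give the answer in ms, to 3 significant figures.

0.175 ms

L = 4214 × 8 = 33712 bits.
Transmission delay = L/R = 33712 / 320000000 = 0.10535 ms.
Propagation delay = d/s = 21000 m / 300000000 m/s = 0.07 ms.
Total = 0.175 ms.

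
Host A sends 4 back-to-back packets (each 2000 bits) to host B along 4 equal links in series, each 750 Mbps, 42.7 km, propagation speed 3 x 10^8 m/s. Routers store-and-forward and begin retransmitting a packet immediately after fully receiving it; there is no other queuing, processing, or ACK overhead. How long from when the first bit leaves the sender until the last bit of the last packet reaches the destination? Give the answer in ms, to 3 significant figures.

0.588 ms

Per-hop transmission t_tx = L/R = 2000/750000000 = 0.00266667 ms.
Per-hop propagation t_prop = 42700/300000000 = 0.142333 ms.
Pipeline fill: first packet needs 4·t_tx to clear all hops; remaining 3 packets each add one t_tx.
Total = (4+4-1)·t_tx + 4·t_prop = 7·0.00266667 + 4·0.142333 = 0.588 ms.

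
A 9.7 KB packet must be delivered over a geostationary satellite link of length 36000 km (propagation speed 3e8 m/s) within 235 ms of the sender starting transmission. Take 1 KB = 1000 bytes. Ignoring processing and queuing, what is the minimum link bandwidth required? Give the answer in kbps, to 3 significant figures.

L = 77600 bits.
Propagation delay = 36000000 / 300000000 = 120 ms.
Transmission budget = 235 − 120 = 115 ms.
R ≥ L / t_tx = 77600 bits / 0.115 s = 675 kbps.

675 kbps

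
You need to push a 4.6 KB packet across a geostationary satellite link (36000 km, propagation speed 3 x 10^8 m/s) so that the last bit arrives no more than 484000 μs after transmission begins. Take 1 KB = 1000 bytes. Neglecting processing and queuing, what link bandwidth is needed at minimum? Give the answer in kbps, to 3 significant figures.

L = 36800 bits.
Propagation delay = 36000000 / 300000000 = 120000 μs.
Transmission budget = 484000 − 120000 = 364000 μs.
R ≥ L / t_tx = 36800 bits / 0.364 s = 101 kbps.

101 kbps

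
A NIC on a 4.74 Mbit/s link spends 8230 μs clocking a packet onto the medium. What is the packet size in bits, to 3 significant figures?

39000 bits

L = R × t_tx = 4740000 b/s × 0.00823 s = 39010.2 bits.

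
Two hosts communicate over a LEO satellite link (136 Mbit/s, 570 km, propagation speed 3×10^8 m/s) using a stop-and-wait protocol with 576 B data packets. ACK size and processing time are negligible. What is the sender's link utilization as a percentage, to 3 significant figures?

0.884 %

t_tx = L/R = 4608/136000000 = 3.38824e-05 s.
t_prop = 570000/300000000 = 0.0019 s; RTT = 0.0038 s.
Cycle = t_tx + RTT = 0.00383388 s.
Utilization = t_tx / cycle = 3.38824e-05/0.00383388 = 0.884 %.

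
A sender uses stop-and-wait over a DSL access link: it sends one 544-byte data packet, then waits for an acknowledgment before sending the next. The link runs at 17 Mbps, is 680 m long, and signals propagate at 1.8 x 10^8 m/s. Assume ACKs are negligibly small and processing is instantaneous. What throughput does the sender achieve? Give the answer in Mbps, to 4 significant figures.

16.51 Mbps

t_tx = L/R = 4352/17000000 = 0.000256 s.
t_prop = 680/180000000 = 3.77778e-06 s; RTT = 7.55556e-06 s.
Cycle = t_tx + RTT = 0.000263556 s.
Throughput = L / cycle = 4352 / 0.000263556 = 16.51 Mbps.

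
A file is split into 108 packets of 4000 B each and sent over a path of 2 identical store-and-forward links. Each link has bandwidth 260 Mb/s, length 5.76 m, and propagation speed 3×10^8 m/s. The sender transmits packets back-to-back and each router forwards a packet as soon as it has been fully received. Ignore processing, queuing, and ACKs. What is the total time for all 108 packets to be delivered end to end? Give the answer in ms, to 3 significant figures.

13.4 ms

Per-hop transmission t_tx = L/R = 32000/260000000 = 0.123077 ms.
Per-hop propagation t_prop = 5.76/300000000 = 1.92e-05 ms.
Pipeline fill: first packet needs 2·t_tx to clear all hops; remaining 107 packets each add one t_tx.
Total = (2+108-1)·t_tx + 2·t_prop = 109·0.123077 + 2·1.92e-05 = 13.4 ms.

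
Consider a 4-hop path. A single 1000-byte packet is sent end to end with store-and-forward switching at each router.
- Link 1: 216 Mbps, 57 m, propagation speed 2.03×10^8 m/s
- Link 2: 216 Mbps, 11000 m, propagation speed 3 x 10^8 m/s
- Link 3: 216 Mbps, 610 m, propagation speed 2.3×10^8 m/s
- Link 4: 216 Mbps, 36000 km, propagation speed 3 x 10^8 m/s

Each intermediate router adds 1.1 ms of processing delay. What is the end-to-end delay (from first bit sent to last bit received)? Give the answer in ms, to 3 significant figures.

123 ms

L = 1000 × 8 = 8000 bits.
Transmission delay per hop = L/R = 8000/216000000 = 0.037037 ms; 4 hops → 0.148148 ms.
Propagation delays (d/s per hop): 0.000280788, 0.0366667, 0.00265217, 120 ms; sum = 120.04 ms.
Processing at 3 router(s): 3 × 1.1 ms = 3.3 ms.
End-to-end = 123 ms.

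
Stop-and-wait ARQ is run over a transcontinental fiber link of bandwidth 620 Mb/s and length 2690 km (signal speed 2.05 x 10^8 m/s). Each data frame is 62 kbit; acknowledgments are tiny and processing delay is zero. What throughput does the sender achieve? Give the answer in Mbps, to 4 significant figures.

t_tx = L/R = 62000/620000000 = 0.0001 s.
t_prop = 2690000/2.05e+08 = 0.013122 s; RTT = 0.0262439 s.
Cycle = t_tx + RTT = 0.0263439 s.
Throughput = L / cycle = 62000 / 0.0263439 = 2.353 Mbps.

2.353 Mbps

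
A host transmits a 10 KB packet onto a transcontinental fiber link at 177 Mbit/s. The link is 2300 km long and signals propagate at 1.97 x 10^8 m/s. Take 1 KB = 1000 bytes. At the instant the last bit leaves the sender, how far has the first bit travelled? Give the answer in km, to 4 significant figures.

t_tx = L/R = 80000/177000000 = 0.000451977 s.
Distance = s × t_tx = 197000000 × 0.000451977 = 89.04 km.

89.04 km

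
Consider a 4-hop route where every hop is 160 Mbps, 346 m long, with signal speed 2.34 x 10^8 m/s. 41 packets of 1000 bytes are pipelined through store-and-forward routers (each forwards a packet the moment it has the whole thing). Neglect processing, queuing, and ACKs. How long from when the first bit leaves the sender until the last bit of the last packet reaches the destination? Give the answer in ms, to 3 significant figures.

Per-hop transmission t_tx = L/R = 8000/160000000 = 0.05 ms.
Per-hop propagation t_prop = 346/234000000 = 0.00147863 ms.
Pipeline fill: first packet needs 4·t_tx to clear all hops; remaining 40 packets each add one t_tx.
Total = (4+41-1)·t_tx + 4·t_prop = 44·0.05 + 4·0.00147863 = 2.21 ms.

2.21 ms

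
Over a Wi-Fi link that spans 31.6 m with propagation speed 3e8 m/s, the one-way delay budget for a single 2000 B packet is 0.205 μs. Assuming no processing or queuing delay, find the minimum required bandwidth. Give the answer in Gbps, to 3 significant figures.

L = 16000 bits.
Propagation delay = 31.6 / 300000000 = 0.105333 μs.
Transmission budget = 0.205 − 0.105333 = 0.0996667 μs.
R ≥ L / t_tx = 16000 bits / 9.96667e-08 s = 161 Gbps.

161 Gbps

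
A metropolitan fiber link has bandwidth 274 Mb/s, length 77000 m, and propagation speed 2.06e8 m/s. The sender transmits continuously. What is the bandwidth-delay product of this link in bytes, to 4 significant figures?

Propagation delay = 77000 / 206000000 = 0.000373786 s.
BDP = R × t_prop = 274000000 × 0.000373786 = 102417 bits.
In bytes: 102417/8 = 12800 bytes.

12800 bytes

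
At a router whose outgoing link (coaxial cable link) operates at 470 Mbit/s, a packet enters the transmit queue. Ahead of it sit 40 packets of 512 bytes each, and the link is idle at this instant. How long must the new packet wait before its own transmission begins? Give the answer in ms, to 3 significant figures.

Each queued packet: L/R = 4096/470000000 = 0.00871489 ms.
40 queued → 0.348596 ms.
Queuing delay = 0.349 ms.

0.349 ms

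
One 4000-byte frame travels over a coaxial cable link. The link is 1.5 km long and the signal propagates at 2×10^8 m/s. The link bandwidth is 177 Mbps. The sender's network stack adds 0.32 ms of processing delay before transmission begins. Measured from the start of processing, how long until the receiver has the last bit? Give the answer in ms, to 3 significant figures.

L = 4000 × 8 = 32000 bits.
Transmission delay = L/R = 32000 / 177000000 = 0.180791 ms.
Propagation delay = d/s = 1500 m / 200000000 m/s = 0.0075 ms.
Plus processing delay 0.32 ms = 0.32 ms.
Total = 0.508 ms.

0.508 ms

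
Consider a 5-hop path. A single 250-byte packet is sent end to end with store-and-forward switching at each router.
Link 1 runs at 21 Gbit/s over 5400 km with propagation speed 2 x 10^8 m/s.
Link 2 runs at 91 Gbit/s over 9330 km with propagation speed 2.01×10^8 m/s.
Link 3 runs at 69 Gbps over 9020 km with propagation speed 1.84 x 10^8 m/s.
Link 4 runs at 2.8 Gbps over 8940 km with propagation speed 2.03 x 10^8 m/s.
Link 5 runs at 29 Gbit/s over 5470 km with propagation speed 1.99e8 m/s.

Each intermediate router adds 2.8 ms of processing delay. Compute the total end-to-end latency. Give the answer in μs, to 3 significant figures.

L = 250 × 8 = 2000 bits.
Transmission delays (L/R per hop): 0.0952381, 0.021978, 0.0289855, 0.714286, 0.0689655 μs; sum = 0.929453 μs.
Propagation delays (d/s per hop): 27000, 46417.9, 49021.7, 44039.4, 27487.4 μs; sum = 193966 μs.
Processing at 4 router(s): 4 × 2.8 ms = 11200 μs.
End-to-end = 205000 μs.

205000 μs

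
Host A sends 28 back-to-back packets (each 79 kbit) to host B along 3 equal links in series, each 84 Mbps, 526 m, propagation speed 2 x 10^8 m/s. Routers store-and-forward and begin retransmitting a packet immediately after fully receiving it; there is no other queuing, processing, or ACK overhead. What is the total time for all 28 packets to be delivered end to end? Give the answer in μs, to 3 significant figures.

28200 μs

Per-hop transmission t_tx = L/R = 79000/84000000 = 940.476 μs.
Per-hop propagation t_prop = 526/200000000 = 2.63 μs.
Pipeline fill: first packet needs 3·t_tx to clear all hops; remaining 27 packets each add one t_tx.
Total = (3+28-1)·t_tx + 3·t_prop = 30·940.476 + 3·2.63 = 28200 μs.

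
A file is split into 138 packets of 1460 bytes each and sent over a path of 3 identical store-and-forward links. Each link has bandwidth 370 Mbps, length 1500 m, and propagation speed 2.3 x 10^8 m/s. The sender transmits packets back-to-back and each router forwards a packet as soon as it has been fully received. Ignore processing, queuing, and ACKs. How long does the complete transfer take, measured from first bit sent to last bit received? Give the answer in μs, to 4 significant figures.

Per-hop transmission t_tx = L/R = 11680/370000000 = 31.5676 μs.
Per-hop propagation t_prop = 1500/2.3e+08 = 6.52174 μs.
Pipeline fill: first packet needs 3·t_tx to clear all hops; remaining 137 packets each add one t_tx.
Total = (3+138-1)·t_tx + 3·t_prop = 140·31.5676 + 3·6.52174 = 4439 μs.

4439 μs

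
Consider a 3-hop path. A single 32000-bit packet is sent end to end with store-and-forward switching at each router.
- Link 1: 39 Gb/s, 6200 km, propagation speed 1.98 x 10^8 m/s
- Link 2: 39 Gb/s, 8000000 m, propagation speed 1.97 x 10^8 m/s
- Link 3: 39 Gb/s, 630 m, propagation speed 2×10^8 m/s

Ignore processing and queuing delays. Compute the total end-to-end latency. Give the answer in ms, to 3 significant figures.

71.9 ms

Transmission delay per hop = L/R = 32000/39000000000 = 0.000820513 ms; 3 hops → 0.00246154 ms.
Propagation delays (d/s per hop): 31.3131, 40.6091, 0.00315 ms; sum = 71.9254 ms.
End-to-end = 71.9 ms.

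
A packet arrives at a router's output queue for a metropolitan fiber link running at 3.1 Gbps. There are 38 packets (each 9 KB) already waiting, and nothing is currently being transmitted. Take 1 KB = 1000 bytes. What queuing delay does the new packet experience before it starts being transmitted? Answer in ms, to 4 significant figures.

0.8826 ms

Each queued packet: L/R = 72000/3100000000 = 0.0232258 ms.
38 queued → 0.882581 ms.
Queuing delay = 0.8826 ms.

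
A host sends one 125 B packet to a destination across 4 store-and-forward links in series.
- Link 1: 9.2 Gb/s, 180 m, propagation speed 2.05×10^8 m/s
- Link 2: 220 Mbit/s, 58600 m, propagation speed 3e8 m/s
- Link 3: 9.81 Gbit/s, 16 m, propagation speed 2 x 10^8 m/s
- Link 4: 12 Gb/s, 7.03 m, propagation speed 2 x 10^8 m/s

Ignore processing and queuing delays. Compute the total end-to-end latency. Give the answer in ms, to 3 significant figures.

0.201 ms

L = 125 × 8 = 1000 bits.
Transmission delays (L/R per hop): 0.000108696, 0.00454545, 0.000101937, 8.33333e-05 ms; sum = 0.00483942 ms.
Propagation delays (d/s per hop): 0.000878049, 0.195333, 8e-05, 3.515e-05 ms; sum = 0.196327 ms.
End-to-end = 0.201 ms.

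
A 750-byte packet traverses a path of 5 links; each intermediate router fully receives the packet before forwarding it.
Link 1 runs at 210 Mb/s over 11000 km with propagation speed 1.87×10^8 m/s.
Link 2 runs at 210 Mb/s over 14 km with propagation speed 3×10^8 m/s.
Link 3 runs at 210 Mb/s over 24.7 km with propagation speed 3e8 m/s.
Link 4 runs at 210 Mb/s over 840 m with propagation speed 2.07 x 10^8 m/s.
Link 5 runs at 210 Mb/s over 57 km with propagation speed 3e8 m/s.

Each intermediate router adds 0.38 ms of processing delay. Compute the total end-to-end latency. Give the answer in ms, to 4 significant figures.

L = 750 × 8 = 6000 bits.
Transmission delay per hop = L/R = 6000/210000000 = 0.0285714 ms; 5 hops → 0.142857 ms.
Propagation delays (d/s per hop): 58.8235, 0.0466667, 0.0823333, 0.00405797, 0.19 ms; sum = 59.1466 ms.
Processing at 4 router(s): 4 × 0.38 ms = 1.52 ms.
End-to-end = 60.81 ms.

60.81 ms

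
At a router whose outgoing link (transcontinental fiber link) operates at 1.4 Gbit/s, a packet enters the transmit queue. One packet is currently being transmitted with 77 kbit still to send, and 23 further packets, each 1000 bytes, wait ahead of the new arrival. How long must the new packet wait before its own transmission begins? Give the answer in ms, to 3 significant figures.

Each queued packet: L/R = 8000/1400000000 = 0.00571429 ms.
23 queued → 0.131429 ms.
Plus remaining 77000 bits of current packet: 0.055 ms.
Queuing delay = 0.186 ms.

0.186 ms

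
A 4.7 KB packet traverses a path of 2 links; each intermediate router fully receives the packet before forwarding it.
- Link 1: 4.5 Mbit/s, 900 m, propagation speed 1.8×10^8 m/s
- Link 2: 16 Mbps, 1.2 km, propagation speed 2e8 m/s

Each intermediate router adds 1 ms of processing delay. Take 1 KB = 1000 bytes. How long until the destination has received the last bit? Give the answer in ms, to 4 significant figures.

11.72 ms

L = 37600 bits.
Transmission delays (L/R per hop): 8.35556, 2.35 ms; sum = 10.7056 ms.
Propagation delays (d/s per hop): 0.005, 0.006 ms; sum = 0.011 ms.
Processing at 1 router(s): 1 × 1 ms = 1 ms.
End-to-end = 11.72 ms.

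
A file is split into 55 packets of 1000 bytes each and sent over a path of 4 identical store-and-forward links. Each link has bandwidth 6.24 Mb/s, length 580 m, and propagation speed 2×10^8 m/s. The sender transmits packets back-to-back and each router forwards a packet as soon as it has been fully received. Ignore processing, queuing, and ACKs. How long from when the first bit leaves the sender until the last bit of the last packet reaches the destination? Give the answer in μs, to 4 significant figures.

74370 μs

Per-hop transmission t_tx = L/R = 8000/6240000 = 1282.05 μs.
Per-hop propagation t_prop = 580/200000000 = 2.9 μs.
Pipeline fill: first packet needs 4·t_tx to clear all hops; remaining 54 packets each add one t_tx.
Total = (4+55-1)·t_tx + 4·t_prop = 58·1282.05 + 4·2.9 = 74370 μs.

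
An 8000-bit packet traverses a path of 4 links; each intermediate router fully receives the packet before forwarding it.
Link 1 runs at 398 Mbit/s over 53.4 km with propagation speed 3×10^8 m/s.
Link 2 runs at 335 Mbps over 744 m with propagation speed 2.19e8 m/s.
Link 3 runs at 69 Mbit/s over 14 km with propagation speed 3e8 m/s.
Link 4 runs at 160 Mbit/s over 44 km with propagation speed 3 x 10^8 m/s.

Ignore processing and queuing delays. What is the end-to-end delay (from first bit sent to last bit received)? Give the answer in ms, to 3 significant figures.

0.585 ms

Transmission delays (L/R per hop): 0.0201005, 0.0238806, 0.115942, 0.05 ms; sum = 0.209923 ms.
Propagation delays (d/s per hop): 0.178, 0.00339726, 0.0466667, 0.146667 ms; sum = 0.374731 ms.
End-to-end = 0.585 ms.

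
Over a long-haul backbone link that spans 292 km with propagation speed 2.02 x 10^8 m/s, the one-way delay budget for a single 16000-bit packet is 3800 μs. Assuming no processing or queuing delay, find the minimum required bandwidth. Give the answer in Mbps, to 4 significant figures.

Propagation delay = 292000 / 202000000 = 1445.54 μs.
Transmission budget = 3800 − 1445.54 = 2354.46 μs.
R ≥ L / t_tx = 16000 bits / 0.00235446 s = 6.796 Mbps.

6.796 Mbps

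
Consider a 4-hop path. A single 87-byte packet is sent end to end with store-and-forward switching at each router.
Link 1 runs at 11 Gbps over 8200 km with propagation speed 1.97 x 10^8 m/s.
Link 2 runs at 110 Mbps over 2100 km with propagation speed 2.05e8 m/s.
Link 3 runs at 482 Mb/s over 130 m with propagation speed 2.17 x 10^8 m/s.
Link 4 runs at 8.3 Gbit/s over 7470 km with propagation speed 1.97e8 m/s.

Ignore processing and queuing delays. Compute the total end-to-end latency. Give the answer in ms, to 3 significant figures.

L = 87 × 8 = 696 bits.
Transmission delays (L/R per hop): 6.32727e-05, 0.00632727, 0.00144398, 8.38554e-05 ms; sum = 0.00791838 ms.
Propagation delays (d/s per hop): 41.6244, 10.2439, 0.000599078, 37.9188 ms; sum = 89.7876 ms.
End-to-end = 89.8 ms.

89.8 ms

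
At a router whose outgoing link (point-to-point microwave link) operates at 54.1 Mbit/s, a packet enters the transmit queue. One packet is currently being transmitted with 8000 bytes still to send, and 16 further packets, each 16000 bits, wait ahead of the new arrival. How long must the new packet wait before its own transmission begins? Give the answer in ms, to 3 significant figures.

Each queued packet: L/R = 16000/54100000 = 0.295749 ms.
16 queued → 4.73198 ms.
Plus remaining 64000 bits of current packet: 1.18299 ms.
Queuing delay = 5.91 ms.

5.91 ms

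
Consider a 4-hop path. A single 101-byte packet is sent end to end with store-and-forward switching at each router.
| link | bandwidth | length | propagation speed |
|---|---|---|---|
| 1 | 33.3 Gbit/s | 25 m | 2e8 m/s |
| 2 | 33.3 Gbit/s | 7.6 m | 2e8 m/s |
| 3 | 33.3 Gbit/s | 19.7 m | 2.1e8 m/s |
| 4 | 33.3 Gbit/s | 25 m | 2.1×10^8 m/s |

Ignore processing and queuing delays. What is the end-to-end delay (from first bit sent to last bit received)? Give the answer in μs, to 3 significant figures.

L = 101 × 8 = 808 bits.
Transmission delay per hop = L/R = 808/3.33e+10 = 0.0242643 μs; 4 hops → 0.0970571 μs.
Propagation delays (d/s per hop): 0.125, 0.038, 0.0938095, 0.119048 μs; sum = 0.375857 μs.
End-to-end = 0.473 μs.

0.473 μs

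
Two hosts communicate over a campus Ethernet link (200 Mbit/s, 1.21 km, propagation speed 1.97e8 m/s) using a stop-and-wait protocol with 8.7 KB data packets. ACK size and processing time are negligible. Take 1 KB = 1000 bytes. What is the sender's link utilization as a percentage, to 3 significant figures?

t_tx = L/R = 69600/200000000 = 0.000348 s.
t_prop = 1210/197000000 = 6.14213e-06 s; RTT = 1.22843e-05 s.
Cycle = t_tx + RTT = 0.000360284 s.
Utilization = t_tx / cycle = 0.000348/0.000360284 = 96.6 %.

96.6 %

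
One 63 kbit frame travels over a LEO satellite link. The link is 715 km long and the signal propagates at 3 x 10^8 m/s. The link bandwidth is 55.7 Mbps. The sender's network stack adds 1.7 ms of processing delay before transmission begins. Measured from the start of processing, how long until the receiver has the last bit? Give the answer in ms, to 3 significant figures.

L = 63000 bits.
Transmission delay = L/R = 63000 / 55700000 = 1.13106 ms.
Propagation delay = d/s = 715000 m / 300000000 m/s = 2.38333 ms.
Plus processing delay 1.7 ms = 1.7 ms.
Total = 5.21 ms.

5.21 ms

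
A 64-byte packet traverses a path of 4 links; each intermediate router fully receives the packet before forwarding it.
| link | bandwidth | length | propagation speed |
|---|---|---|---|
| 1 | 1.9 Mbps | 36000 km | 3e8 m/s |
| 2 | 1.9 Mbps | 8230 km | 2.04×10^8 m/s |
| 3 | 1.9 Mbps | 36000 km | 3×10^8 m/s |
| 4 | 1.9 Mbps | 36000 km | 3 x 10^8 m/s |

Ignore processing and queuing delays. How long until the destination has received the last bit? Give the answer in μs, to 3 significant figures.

L = 64 × 8 = 512 bits.
Transmission delay per hop = L/R = 512/1900000 = 269.474 μs; 4 hops → 1077.89 μs.
Propagation delays (d/s per hop): 120000, 40343.1, 120000, 120000 μs; sum = 400343 μs.
End-to-end = 401000 μs.

401000 μs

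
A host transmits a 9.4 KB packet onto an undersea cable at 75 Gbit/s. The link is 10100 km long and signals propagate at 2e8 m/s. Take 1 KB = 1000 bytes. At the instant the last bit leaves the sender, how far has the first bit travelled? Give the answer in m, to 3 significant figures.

t_tx = L/R = 75200/75000000000 = 1.00267e-06 s.
Distance = s × t_tx = 200000000 × 1.00267e-06 = 201 m.

201 m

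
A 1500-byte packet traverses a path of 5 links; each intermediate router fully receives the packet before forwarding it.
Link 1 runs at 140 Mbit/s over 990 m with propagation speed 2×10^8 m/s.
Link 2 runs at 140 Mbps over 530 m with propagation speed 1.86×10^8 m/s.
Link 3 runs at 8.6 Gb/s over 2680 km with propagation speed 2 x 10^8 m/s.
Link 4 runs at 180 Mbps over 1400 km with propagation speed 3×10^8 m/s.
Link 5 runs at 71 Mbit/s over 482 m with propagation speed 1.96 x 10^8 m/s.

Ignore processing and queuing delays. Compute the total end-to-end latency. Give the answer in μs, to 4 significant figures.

18490 μs

L = 1500 × 8 = 12000 bits.
Transmission delays (L/R per hop): 85.7143, 85.7143, 1.39535, 66.6667, 169.014 μs; sum = 408.505 μs.
Propagation delays (d/s per hop): 4.95, 2.84946, 13400, 4666.67, 2.45918 μs; sum = 18076.9 μs.
End-to-end = 18490 μs.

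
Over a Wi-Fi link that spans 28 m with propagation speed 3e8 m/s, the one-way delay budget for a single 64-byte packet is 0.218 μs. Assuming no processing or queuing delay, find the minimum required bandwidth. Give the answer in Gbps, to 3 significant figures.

L = 512 bits.
Propagation delay = 28 / 300000000 = 0.0933333 μs.
Transmission budget = 0.218 − 0.0933333 = 0.124667 μs.
R ≥ L / t_tx = 512 bits / 1.24667e-07 s = 4.11 Gbps.

4.11 Gbps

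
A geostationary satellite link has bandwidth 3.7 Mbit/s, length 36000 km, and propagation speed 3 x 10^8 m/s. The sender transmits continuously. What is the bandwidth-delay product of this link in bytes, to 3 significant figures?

Propagation delay = 36000000 / 300000000 = 0.12 s.
BDP = R × t_prop = 3700000 × 0.12 = 444000 bits.
In bytes: 444000/8 = 55500 bytes.

55500 bytes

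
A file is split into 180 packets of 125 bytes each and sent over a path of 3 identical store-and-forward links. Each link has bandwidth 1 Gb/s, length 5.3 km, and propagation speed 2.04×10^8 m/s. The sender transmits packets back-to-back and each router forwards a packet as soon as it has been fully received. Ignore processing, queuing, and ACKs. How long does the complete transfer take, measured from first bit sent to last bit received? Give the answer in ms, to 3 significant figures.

Per-hop transmission t_tx = L/R = 1000/1000000000 = 0.001 ms.
Per-hop propagation t_prop = 5300/204000000 = 0.0259804 ms.
Pipeline fill: first packet needs 3·t_tx to clear all hops; remaining 179 packets each add one t_tx.
Total = (3+180-1)·t_tx + 3·t_prop = 182·0.001 + 3·0.0259804 = 0.260 ms.

0.260 ms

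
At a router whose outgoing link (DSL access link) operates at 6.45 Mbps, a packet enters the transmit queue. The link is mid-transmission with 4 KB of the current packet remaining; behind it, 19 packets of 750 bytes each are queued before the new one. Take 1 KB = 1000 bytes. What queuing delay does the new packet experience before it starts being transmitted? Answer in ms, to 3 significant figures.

22.6 ms

Each queued packet: L/R = 6000/6450000 = 0.930233 ms.
19 queued → 17.6744 ms.
Plus remaining 32000 bits of current packet: 4.96124 ms.
Queuing delay = 22.6 ms.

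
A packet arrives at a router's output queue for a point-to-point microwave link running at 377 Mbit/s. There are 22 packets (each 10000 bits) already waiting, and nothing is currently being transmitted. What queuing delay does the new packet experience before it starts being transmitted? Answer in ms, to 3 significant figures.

0.584 ms

Each queued packet: L/R = 10000/377000000 = 0.0265252 ms.
22 queued → 0.583554 ms.
Queuing delay = 0.584 ms.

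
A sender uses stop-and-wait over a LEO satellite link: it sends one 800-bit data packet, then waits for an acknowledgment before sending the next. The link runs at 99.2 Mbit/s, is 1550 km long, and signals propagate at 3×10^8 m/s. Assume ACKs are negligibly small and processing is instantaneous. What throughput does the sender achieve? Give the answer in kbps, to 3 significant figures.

77.4 kbps

t_tx = L/R = 800/99200000 = 8.06452e-06 s.
t_prop = 1550000/300000000 = 0.00516667 s; RTT = 0.0103333 s.
Cycle = t_tx + RTT = 0.0103414 s.
Throughput = L / cycle = 800 / 0.0103414 = 77.4 kbps.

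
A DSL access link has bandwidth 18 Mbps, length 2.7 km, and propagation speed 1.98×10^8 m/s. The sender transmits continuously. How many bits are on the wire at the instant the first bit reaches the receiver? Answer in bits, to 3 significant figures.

Propagation delay = 2700 / 198000000 = 1.36364e-05 s.
BDP = R × t_prop = 18000000 × 1.36364e-05 = 245.455 bits.

245 bits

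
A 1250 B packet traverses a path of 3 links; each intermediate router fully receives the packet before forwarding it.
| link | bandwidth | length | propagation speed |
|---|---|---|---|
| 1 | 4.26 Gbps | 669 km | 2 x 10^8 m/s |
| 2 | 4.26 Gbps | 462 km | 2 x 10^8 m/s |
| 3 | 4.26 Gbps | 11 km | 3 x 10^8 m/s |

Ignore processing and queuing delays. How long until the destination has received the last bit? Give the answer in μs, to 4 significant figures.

L = 1250 × 8 = 10000 bits.
Transmission delay per hop = L/R = 10000/4260000000 = 2.34742 μs; 3 hops → 7.04225 μs.
Propagation delays (d/s per hop): 3345, 2310, 36.6667 μs; sum = 5691.67 μs.
End-to-end = 5699 μs.

5699 μs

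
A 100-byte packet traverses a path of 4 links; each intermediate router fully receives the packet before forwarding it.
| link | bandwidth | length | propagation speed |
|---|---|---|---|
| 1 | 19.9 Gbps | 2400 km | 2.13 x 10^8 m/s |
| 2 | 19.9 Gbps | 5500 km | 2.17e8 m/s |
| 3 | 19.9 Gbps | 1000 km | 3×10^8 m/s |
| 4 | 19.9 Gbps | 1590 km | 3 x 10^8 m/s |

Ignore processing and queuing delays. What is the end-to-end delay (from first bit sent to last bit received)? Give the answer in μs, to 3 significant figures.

45200 μs

L = 100 × 8 = 800 bits.
Transmission delay per hop = L/R = 800/19900000000 = 0.040201 μs; 4 hops → 0.160804 μs.
Propagation delays (d/s per hop): 11267.6, 25345.6, 3333.33, 5300 μs; sum = 45246.6 μs.
End-to-end = 45200 μs.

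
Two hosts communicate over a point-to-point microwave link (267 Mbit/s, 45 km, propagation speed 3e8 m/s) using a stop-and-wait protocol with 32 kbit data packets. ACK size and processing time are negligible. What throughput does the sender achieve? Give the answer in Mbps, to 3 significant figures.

t_tx = L/R = 32000/267000000 = 0.00011985 s.
t_prop = 45000/300000000 = 0.00015 s; RTT = 0.0003 s.
Cycle = t_tx + RTT = 0.00041985 s.
Throughput = L / cycle = 32000 / 0.00041985 = 76.2 Mbps.

76.2 Mbps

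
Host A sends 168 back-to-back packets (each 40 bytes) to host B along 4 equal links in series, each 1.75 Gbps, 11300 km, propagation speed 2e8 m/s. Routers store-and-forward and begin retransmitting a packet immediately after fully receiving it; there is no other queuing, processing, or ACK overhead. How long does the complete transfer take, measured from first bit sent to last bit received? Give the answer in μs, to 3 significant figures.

226000 μs

Per-hop transmission t_tx = L/R = 320/1750000000 = 0.182857 μs.
Per-hop propagation t_prop = 11300000/200000000 = 56500 μs.
Pipeline fill: first packet needs 4·t_tx to clear all hops; remaining 167 packets each add one t_tx.
Total = (4+168-1)·t_tx + 4·t_prop = 171·0.182857 + 4·56500 = 226000 μs.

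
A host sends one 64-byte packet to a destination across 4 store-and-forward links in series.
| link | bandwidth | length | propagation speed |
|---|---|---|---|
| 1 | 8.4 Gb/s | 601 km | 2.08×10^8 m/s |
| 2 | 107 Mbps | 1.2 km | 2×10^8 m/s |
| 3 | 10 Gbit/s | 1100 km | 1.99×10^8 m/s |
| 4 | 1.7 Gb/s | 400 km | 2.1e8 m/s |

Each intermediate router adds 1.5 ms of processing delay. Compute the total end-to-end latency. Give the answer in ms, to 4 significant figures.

14.83 ms

L = 64 × 8 = 512 bits.
Transmission delays (L/R per hop): 6.09524e-05, 0.00478505, 5.12e-05, 0.000301176 ms; sum = 0.00519838 ms.
Propagation delays (d/s per hop): 2.88942, 0.006, 5.52764, 1.90476 ms; sum = 10.3278 ms.
Processing at 3 router(s): 3 × 1.5 ms = 4.5 ms.
End-to-end = 14.83 ms.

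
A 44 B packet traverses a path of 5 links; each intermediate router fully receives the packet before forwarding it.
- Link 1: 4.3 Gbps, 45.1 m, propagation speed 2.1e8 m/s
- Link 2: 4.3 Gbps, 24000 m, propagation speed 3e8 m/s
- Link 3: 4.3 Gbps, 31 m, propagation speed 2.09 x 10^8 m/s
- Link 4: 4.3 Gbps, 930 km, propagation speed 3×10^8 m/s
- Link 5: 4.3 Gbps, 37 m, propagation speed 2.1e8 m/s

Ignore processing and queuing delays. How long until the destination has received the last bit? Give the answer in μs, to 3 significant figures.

3180 μs

L = 44 × 8 = 352 bits.
Transmission delay per hop = L/R = 352/4300000000 = 0.0818605 μs; 5 hops → 0.409302 μs.
Propagation delays (d/s per hop): 0.214762, 80, 0.148325, 3100, 0.17619 μs; sum = 3180.54 μs.
End-to-end = 3180 μs.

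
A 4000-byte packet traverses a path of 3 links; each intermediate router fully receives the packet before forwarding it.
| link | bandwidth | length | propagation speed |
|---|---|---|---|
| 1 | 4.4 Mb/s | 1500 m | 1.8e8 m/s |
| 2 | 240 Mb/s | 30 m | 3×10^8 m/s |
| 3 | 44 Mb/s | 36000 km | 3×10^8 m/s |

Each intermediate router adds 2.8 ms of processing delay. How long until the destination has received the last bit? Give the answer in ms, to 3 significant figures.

134 ms

L = 4000 × 8 = 32000 bits.
Transmission delays (L/R per hop): 7.27273, 0.133333, 0.727273 ms; sum = 8.13333 ms.
Propagation delays (d/s per hop): 0.00833333, 0.0001, 120 ms; sum = 120.008 ms.
Processing at 2 router(s): 2 × 2.8 ms = 5.6 ms.
End-to-end = 134 ms.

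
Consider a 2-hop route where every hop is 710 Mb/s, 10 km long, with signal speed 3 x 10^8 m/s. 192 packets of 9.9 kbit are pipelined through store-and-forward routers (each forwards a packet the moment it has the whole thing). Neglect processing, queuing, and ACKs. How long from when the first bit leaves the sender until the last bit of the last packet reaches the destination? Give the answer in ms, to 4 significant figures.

2.758 ms

Per-hop transmission t_tx = L/R = 9900/710000000 = 0.0139437 ms.
Per-hop propagation t_prop = 10000/300000000 = 0.0333333 ms.
Pipeline fill: first packet needs 2·t_tx to clear all hops; remaining 191 packets each add one t_tx.
Total = (2+192-1)·t_tx + 2·t_prop = 193·0.0139437 + 2·0.0333333 = 2.758 ms.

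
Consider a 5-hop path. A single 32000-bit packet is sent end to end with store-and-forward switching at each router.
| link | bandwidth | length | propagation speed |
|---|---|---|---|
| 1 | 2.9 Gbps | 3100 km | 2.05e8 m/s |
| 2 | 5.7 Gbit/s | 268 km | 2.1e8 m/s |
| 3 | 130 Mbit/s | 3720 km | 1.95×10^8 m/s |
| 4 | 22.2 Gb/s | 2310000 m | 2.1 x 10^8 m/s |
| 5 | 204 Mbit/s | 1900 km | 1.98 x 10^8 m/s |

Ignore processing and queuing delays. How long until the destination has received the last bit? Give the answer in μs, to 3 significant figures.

Transmission delays (L/R per hop): 11.0345, 5.61404, 246.154, 1.44144, 156.863 μs; sum = 421.107 μs.
Propagation delays (d/s per hop): 15122, 1276.19, 19076.9, 11000, 9595.96 μs; sum = 56071 μs.
End-to-end = 56500 μs.

56500 μs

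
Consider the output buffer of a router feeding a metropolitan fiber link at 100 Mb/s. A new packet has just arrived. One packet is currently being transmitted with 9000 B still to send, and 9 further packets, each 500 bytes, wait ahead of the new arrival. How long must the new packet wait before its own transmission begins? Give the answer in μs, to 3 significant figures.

1080 μs

Each queued packet: L/R = 4000/100000000 = 40 μs.
9 queued → 360 μs.
Plus remaining 72000 bits of current packet: 720 μs.
Queuing delay = 1080 μs.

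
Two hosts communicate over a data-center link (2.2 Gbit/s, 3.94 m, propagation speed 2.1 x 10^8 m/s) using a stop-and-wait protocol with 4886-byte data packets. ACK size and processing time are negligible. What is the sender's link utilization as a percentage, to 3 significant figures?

99.8 %

t_tx = L/R = 39088/2200000000 = 1.77673e-05 s.
t_prop = 3.94/210000000 = 1.87619e-08 s; RTT = 3.75238e-08 s.
Cycle = t_tx + RTT = 1.78048e-05 s.
Utilization = t_tx / cycle = 1.77673e-05/1.78048e-05 = 99.8 %.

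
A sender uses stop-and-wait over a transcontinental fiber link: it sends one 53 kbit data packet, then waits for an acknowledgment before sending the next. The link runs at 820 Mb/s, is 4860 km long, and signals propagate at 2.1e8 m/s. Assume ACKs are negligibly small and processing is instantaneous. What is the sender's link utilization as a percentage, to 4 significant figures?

0.1394 %

t_tx = L/R = 53000/820000000 = 6.46341e-05 s.
t_prop = 4860000/210000000 = 0.0231429 s; RTT = 0.0462857 s.
Cycle = t_tx + RTT = 0.0463503 s.
Utilization = t_tx / cycle = 6.46341e-05/0.0463503 = 0.1394 %.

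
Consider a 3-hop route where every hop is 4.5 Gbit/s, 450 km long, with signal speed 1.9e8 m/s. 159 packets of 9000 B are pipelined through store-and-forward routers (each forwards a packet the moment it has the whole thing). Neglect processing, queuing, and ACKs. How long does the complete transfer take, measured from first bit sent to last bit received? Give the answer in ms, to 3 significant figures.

9.68 ms

Per-hop transmission t_tx = L/R = 72000/4500000000 = 0.016 ms.
Per-hop propagation t_prop = 450000/190000000 = 2.36842 ms.
Pipeline fill: first packet needs 3·t_tx to clear all hops; remaining 158 packets each add one t_tx.
Total = (3+159-1)·t_tx + 3·t_prop = 161·0.016 + 3·2.36842 = 9.68 ms.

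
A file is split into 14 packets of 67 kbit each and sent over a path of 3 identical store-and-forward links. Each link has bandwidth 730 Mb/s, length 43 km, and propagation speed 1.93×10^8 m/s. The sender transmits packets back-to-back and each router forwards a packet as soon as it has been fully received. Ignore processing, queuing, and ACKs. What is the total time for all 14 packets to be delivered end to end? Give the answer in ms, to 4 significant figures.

Per-hop transmission t_tx = L/R = 67000/730000000 = 0.0917808 ms.
Per-hop propagation t_prop = 43000/193000000 = 0.222798 ms.
Pipeline fill: first packet needs 3·t_tx to clear all hops; remaining 13 packets each add one t_tx.
Total = (3+14-1)·t_tx + 3·t_prop = 16·0.0917808 + 3·0.222798 = 2.137 ms.

2.137 ms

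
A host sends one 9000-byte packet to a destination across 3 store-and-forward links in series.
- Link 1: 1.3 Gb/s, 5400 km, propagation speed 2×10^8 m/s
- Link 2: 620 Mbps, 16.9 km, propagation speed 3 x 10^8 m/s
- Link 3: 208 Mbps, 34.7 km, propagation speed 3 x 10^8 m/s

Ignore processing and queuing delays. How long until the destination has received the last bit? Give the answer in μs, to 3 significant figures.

27700 μs

L = 9000 × 8 = 72000 bits.
Transmission delays (L/R per hop): 55.3846, 116.129, 346.154 μs; sum = 517.667 μs.
Propagation delays (d/s per hop): 27000, 56.3333, 115.667 μs; sum = 27172 μs.
End-to-end = 27700 μs.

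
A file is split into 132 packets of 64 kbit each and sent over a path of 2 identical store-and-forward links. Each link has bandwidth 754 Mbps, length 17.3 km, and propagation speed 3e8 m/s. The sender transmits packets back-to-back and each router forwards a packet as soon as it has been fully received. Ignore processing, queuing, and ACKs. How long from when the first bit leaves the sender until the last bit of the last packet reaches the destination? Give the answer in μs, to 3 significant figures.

11400 μs

Per-hop transmission t_tx = L/R = 64000/754000000 = 84.8806 μs.
Per-hop propagation t_prop = 17300/300000000 = 57.6667 μs.
Pipeline fill: first packet needs 2·t_tx to clear all hops; remaining 131 packets each add one t_tx.
Total = (2+132-1)·t_tx + 2·t_prop = 133·84.8806 + 2·57.6667 = 11400 μs.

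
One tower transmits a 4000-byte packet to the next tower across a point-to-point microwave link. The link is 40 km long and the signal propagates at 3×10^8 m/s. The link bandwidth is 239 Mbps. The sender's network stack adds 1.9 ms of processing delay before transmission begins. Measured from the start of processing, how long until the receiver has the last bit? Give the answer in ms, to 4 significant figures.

2.167 ms

L = 4000 × 8 = 32000 bits.
Transmission delay = L/R = 32000 / 239000000 = 0.133891 ms.
Propagation delay = d/s = 40000 m / 300000000 m/s = 0.133333 ms.
Plus processing delay 1.9 ms = 1.9 ms.
Total = 2.167 ms.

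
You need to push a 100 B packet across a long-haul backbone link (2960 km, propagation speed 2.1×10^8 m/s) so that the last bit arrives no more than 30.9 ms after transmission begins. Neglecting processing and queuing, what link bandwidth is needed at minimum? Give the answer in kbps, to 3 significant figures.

47.6 kbps

L = 800 bits.
Propagation delay = 2960000 / 210000000 = 14.0952 ms.
Transmission budget = 30.9 − 14.0952 = 16.8048 ms.
R ≥ L / t_tx = 800 bits / 0.0168048 s = 47.6 kbps.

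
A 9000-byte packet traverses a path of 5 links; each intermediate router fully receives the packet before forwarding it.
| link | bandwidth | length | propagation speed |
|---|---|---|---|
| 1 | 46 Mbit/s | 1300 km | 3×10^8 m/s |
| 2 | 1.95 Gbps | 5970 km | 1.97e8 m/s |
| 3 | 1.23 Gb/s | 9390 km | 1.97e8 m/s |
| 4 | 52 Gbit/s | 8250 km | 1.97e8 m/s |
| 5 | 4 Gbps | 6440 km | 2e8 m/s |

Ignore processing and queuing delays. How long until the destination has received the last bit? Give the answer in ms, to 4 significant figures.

L = 9000 × 8 = 72000 bits.
Transmission delays (L/R per hop): 1.56522, 0.0369231, 0.0585366, 0.00138462, 0.018 ms; sum = 1.68006 ms.
Propagation delays (d/s per hop): 4.33333, 30.3046, 47.665, 41.8782, 32.2 ms; sum = 156.381 ms.
End-to-end = 158.1 ms.

158.1 ms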